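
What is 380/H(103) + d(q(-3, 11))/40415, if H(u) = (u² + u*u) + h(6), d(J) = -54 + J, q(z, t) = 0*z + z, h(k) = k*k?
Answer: 7073111/429490205 ≈ 0.016469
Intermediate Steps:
h(k) = k²
q(z, t) = z (q(z, t) = 0 + z = z)
H(u) = 36 + 2*u² (H(u) = (u² + u*u) + 6² = (u² + u²) + 36 = 2*u² + 36 = 36 + 2*u²)
380/H(103) + d(q(-3, 11))/40415 = 380/(36 + 2*103²) + (-54 - 3)/40415 = 380/(36 + 2*10609) - 57*1/40415 = 380/(36 + 21218) - 57/40415 = 380/21254 - 57/40415 = 380*(1/21254) - 57/40415 = 190/10627 - 57/40415 = 7073111/429490205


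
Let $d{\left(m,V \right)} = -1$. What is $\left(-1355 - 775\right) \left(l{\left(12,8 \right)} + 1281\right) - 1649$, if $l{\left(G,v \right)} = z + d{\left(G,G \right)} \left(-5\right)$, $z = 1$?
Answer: $-2742959$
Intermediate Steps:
$l{\left(G,v \right)} = 6$ ($l{\left(G,v \right)} = 1 - -5 = 1 + 5 = 6$)
$\left(-1355 - 775\right) \left(l{\left(12,8 \right)} + 1281\right) - 1649 = \left(-1355 - 775\right) \left(6 + 1281\right) - 1649 = \left(-2130\right) 1287 - 1649 = -2741310 - 1649 = -2742959$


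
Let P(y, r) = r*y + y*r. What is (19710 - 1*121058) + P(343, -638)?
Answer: -539016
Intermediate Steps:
P(y, r) = 2*r*y (P(y, r) = r*y + r*y = 2*r*y)
(19710 - 1*121058) + P(343, -638) = (19710 - 1*121058) + 2*(-638)*343 = (19710 - 121058) - 437668 = -101348 - 437668 = -539016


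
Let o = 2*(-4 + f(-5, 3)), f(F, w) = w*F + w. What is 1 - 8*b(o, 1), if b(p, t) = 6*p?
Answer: 1537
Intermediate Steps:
f(F, w) = w + F*w (f(F, w) = F*w + w = w + F*w)
o = -32 (o = 2*(-4 + 3*(1 - 5)) = 2*(-4 + 3*(-4)) = 2*(-4 - 12) = 2*(-16) = -32)
1 - 8*b(o, 1) = 1 - 48*(-32) = 1 - 8*(-192) = 1 + 1536 = 1537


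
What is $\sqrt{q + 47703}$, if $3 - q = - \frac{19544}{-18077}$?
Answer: $\frac{\sqrt{15588914583986}}{18077} \approx 218.41$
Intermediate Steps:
$q = \frac{34687}{18077}$ ($q = 3 - - \frac{19544}{-18077} = 3 - \left(-19544\right) \left(- \frac{1}{18077}\right) = 3 - \frac{19544}{18077} = \frac{34687}{18077} \approx 1.9188$)
$\sqrt{q + 47703} = \sqrt{\frac{34687}{18077} + 47703} = \sqrt{\frac{862361818}{18077}} = \frac{\sqrt{15588914583986}}{18077}$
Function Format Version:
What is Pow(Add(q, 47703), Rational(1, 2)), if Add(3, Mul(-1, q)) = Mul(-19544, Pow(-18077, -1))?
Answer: Mul(Rational(1, 18077), Pow(15588914583986, Rational(1, 2))) ≈ 218.41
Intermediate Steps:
q = Rational(34687, 18077) (q = Add(3, Mul(-1, Mul(-19544, Pow(-18077, -1)))) = Add(3, Mul(-1, Mul(-19544, Rational(-1, 18077)))) = Add(3, Mul(-1, Rational(19544, 18077))) = Add(3, Rational(-19544, 18077)) = Rational(34687, 18077) ≈ 1.9188)
Pow(Add(q, 47703), Rational(1, 2)) = Pow(Add(Rational(34687, 18077), 47703), Rational(1, 2)) = Pow(Rational(862361818, 18077), Rational(1, 2)) = Mul(Rational(1, 18077), Pow(15588914583986, Rational(1, 2)))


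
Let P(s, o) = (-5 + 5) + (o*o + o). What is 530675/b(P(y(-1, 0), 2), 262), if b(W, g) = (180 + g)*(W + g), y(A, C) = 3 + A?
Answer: 530675/118456 ≈ 4.4799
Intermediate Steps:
P(s, o) = o + o² (P(s, o) = 0 + (o² + o) = 0 + (o + o²) = o + o²)
530675/b(P(y(-1, 0), 2), 262) = 530675/(262² + 180*(2*(1 + 2)) + 180*262 + (2*(1 + 2))*262) = 530675/(68644 + 180*(2*3) + 47160 + (2*3)*262) = 530675/(68644 + 180*6 + 47160 + 6*262) = 530675/(68644 + 1080 + 47160 + 1572) = 530675/118456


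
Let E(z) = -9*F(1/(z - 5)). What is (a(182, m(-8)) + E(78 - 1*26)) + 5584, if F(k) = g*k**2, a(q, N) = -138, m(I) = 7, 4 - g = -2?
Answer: 12030160/2209 ≈ 5446.0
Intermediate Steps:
g = 6 (g = 4 - 1*(-2) = 4 + 2 = 6)
F(k) = 6*k**2
E(z) = -54/(-5 + z)**2 (E(z) = -54*(1/(z - 5))**2 = -54*(1/(-5 + z))**2 = -54/(-5 + z)**2)
(a(182, m(-8)) + E(78 - 1*26)) + 5584 = (-138 - 54/(-5 + (78 - 1*26))**2) + 5584 = (-138 - 54/(-5 + (78 - 26))**2) + 5584 = (-138 - 54/(-5 + 52)**2) + 5584 = (-138 - 54/47**2) + 5584 = (-138 - 54*1/2209) + 5584 = (-138 - 54/2209) + 5584 = -304896/2209 + 5584 = 12030160/2209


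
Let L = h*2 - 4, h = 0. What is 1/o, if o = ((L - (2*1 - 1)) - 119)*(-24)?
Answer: 1/2976 ≈ 0.00033602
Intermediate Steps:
L = -4 (L = 0*2 - 4 = 0 - 4 = -4)
o = 2976 (o = ((-4 - (2*1 - 1)) - 119)*(-24) = ((-4 - (2 - 1)) - 119)*(-24) = ((-4 - 1*1) - 119)*(-24) = ((-4 - 1) - 119)*(-24) = (-5 - 119)*(-24) = -124*(-24) = 2976)
1/o = 1/2976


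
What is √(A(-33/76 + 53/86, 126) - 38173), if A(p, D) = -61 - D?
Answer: 2*I*√9590 ≈ 195.86*I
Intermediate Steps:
√(A(-33/76 + 53/86, 126) - 38173) = √((-61 - 1*126) - 38173) = √((-61 - 126) - 38173) = √(-187 - 38173) = √(-38360) = 2*I*√9590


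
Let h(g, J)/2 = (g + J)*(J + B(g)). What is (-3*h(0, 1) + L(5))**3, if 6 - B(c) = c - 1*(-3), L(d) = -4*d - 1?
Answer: -91125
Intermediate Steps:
L(d) = -1 - 4*d
B(c) = 3 - c (B(c) = 6 - (c - 1*(-3)) = 6 - (c + 3) = 6 - (3 + c) = 6 + (-3 - c) = 3 - c)
h(g, J) = 2*(J + g)*(3 + J - g) (h(g, J) = 2*((g + J)*(J + (3 - g))) = 2*((J + g)*(3 + J - g)) = 2*(J + g)*(3 + J - g))
(-3*h(0, 1) + L(5))**3 = (-3*(-2*0**2 + 2*1**2 + 6*1 + 6*0) + (-1 - 4*5))**3 = (-3*(-2*0 + 2*1 + 6 + 0) + (-1 - 20))**3 = (-3*(0 + 2 + 6 + 0) - 21)**3 = (-3*8 - 21)**3 = (-24 - 21)**3 = (-45)**3 = -91125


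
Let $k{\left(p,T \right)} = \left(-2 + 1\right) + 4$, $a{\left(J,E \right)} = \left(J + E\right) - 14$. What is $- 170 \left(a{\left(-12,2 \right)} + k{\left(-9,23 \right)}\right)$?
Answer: $3570$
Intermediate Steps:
$a{\left(J,E \right)} = -14 + E + J$ ($a{\left(J,E \right)} = \left(E + J\right) - 14 = -14 + E + J$)
$k{\left(p,T \right)} = 3$ ($k{\left(p,T \right)} = -1 + 4 = 3$)
$- 170 \left(a{\left(-12,2 \right)} + k{\left(-9,23 \right)}\right) = - 170 \left(\left(-14 + 2 - 12\right) + 3\right) = - 170 \left(-24 + 3\right) = \left(-170\right) \left(-21\right) = 3570$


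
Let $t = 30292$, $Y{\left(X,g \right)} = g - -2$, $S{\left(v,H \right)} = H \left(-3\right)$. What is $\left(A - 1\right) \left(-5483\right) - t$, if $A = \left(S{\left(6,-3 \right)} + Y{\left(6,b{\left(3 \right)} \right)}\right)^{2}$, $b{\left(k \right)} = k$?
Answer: $-1099477$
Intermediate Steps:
$S{\left(v,H \right)} = - 3 H$
$Y{\left(X,g \right)} = 2 + g$ ($Y{\left(X,g \right)} = g + 2 = 2 + g$)
$A = 196$ ($A = \left(\left(-3\right) \left(-3\right) + \left(2 + 3\right)\right)^{2} = \left(9 + 5\right)^{2} = 14^{2} = 196$)
$\left(A - 1\right) \left(-5483\right) - t = \left(196 - 1\right) \left(-5483\right) - 30292 = 195 \left(-5483\right) - 30292 = -1069185 - 30292 = -1099477$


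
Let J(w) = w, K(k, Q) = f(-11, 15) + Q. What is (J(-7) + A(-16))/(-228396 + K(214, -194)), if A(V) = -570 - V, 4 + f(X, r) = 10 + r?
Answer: 51/20779 ≈ 0.0024544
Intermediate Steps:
f(X, r) = 6 + r (f(X, r) = -4 + (10 + r) = 6 + r)
K(k, Q) = 21 + Q (K(k, Q) = (6 + 15) + Q = 21 + Q)
(J(-7) + A(-16))/(-228396 + K(214, -194)) = (-7 + (-570 - 1*(-16)))/(-228396 + (21 - 194)) = (-7 + (-570 + 16))/(-228396 - 173) = (-7 - 554)/(-228569) = -561*(-1/228569) = 51/20779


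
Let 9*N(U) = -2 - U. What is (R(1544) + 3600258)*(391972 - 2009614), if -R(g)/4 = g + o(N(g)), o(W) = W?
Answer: -5815049494436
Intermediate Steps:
N(U) = -2/9 - U/9 (N(U) = (-2 - U)/9 = -2/9 - U/9)
R(g) = 8/9 - 32*g/9 (R(g) = -4*(g + (-2/9 - g/9)) = -4*(-2/9 + 8*g/9) = 8/9 - 32*g/9)
(R(1544) + 3600258)*(391972 - 2009614) = ((8/9 - 32/9*1544) + 3600258)*(391972 - 2009614) = ((8/9 - 49408/9) + 3600258)*(-1617642) = (-49400/9 + 3600258)*(-1617642) = (32352922/9)*(-1617642) = -5815049494436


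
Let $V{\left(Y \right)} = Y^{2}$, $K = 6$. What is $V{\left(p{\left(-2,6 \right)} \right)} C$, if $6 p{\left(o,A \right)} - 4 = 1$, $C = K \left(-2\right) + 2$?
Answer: $- \frac{125}{18} \approx -6.9444$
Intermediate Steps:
$C = -10$ ($C = 6 \left(-2\right) + 2 = -12 + 2 = -10$)
$p{\left(o,A \right)} = \frac{5}{6}$ ($p{\left(o,A \right)} = \frac{2}{3} + \frac{1}{6} \cdot 1 = \frac{2}{3} + \frac{1}{6} = \frac{5}{6}$)
$V{\left(p{\left(-2,6 \right)} \right)} C = \left(\frac{5}{6}\right)^{2} \left(-10\right) = \frac{25}{36} \left(-10\right) = - \frac{125}{18}$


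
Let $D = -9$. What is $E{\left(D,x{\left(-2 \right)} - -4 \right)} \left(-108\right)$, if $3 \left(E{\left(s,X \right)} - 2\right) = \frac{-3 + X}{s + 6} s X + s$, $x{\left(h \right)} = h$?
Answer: $324$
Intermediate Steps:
$E{\left(s,X \right)} = 2 + \frac{s}{3} + \frac{X s \left(-3 + X\right)}{3 \left(6 + s\right)}$ ($E{\left(s,X \right)} = 2 + \frac{\frac{-3 + X}{s + 6} s X + s}{3} = 2 + \frac{\frac{-3 + X}{6 + s} s X + s}{3} = 2 + \frac{\frac{s \left(-3 + X\right)}{6 + s} X + s}{3} = 2 + \frac{\frac{X s \left(-3 + X\right)}{6 + s} + s}{3} = 2 + \frac{s + \frac{X s \left(-3 + X\right)}{6 + s}}{3} = 2 + \left(\frac{s}{3} + \frac{X s \left(-3 + X\right)}{3 \left(6 + s\right)}\right) = 2 + \frac{s}{3} + \frac{X s \left(-3 + X\right)}{3 \left(6 + s\right)}$)
$E{\left(D,x{\left(-2 \right)} - -4 \right)} \left(-108\right) = \frac{36 + \left(-9\right)^{2} + 12 \left(-9\right) - 9 \left(-2 - -4\right)^{2} - 3 \left(-2 - -4\right) \left(-9\right)}{3 \left(6 - 9\right)} \left(-108\right) = \frac{36 + 81 - 108 - 9 \left(-2 + 4\right)^{2} - 3 \left(-2 + 4\right) \left(-9\right)}{3 \left(-3\right)} \left(-108\right) = \frac{1}{3} \left(- \frac{1}{3}\right) \left(36 + 81 - 108 - 9 \cdot 2^{2} - 6 \left(-9\right)\right) \left(-108\right) = \frac{1}{3} \left(- \frac{1}{3}\right) \left(36 + 81 - 108 - 36 + 54\right) \left(-108\right) = \frac{1}{3} \left(- \frac{1}{3}\right) 27 \left(-108\right) = \left(-3\right) \left(-108\right) = 324$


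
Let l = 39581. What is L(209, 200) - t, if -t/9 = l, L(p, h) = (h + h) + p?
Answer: 356838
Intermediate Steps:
L(p, h) = p + 2*h (L(p, h) = 2*h + p = p + 2*h)
t = -356229 (t = -9*39581 = -356229)
L(209, 200) - t = (209 + 2*200) - 1*(-356229) = (209 + 400) + 356229 = 609 + 356229 = 356838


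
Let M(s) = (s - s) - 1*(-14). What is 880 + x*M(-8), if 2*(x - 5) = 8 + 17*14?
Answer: 2672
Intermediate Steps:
M(s) = 14 (M(s) = 0 + 14 = 14)
x = 128 (x = 5 + (8 + 17*14)/2 = 5 + (8 + 238)/2 = 5 + (1/2)*246 = 5 + 123 = 128)
880 + x*M(-8) = 880 + 128*14 = 880 + 1792 = 2672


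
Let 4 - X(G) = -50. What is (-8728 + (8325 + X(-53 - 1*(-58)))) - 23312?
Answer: -23661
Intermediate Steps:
X(G) = 54 (X(G) = 4 - 1*(-50) = 4 + 50 = 54)
(-8728 + (8325 + X(-53 - 1*(-58)))) - 23312 = (-8728 + (8325 + 54)) - 23312 = (-8728 + 8379) - 23312 = -349 - 23312 = -23661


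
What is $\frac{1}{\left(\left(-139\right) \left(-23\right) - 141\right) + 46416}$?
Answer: $\frac{1}{49472} \approx 2.0213 \cdot 10^{-5}$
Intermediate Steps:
$\frac{1}{\left(\left(-139\right) \left(-23\right) - 141\right) + 46416} = \frac{1}{\left(3197 - 141\right) + 46416} = \frac{1}{3056 + 46416} = \frac{1}{49472}$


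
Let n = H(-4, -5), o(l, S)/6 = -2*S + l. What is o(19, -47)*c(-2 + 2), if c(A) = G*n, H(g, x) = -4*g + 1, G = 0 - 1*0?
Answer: 0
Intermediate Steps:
G = 0 (G = 0 + 0 = 0)
H(g, x) = 1 - 4*g
o(l, S) = -12*S + 6*l (o(l, S) = 6*(-2*S + l) = 6*(l - 2*S) = -12*S + 6*l)
n = 17 (n = 1 - 4*(-4) = 1 + 16 = 17)
c(A) = 0 (c(A) = 0*17 = 0)
o(19, -47)*c(-2 + 2) = (-12*(-47) + 6*19)*0 = (564 + 114)*0 = 678*0 = 0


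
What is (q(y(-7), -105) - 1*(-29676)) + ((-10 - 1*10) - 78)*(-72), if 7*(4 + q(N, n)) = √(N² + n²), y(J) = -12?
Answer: 36728 + 3*√1241/7 ≈ 36743.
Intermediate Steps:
q(N, n) = -4 + √(N² + n²)/7
(q(y(-7), -105) - 1*(-29676)) + ((-10 - 1*10) - 78)*(-72) = ((-4 + √((-12)² + (-105)²)/7) - 1*(-29676)) + ((-10 - 1*10) - 78)*(-72) = ((-4 + √(144 + 11025)/7) + 29676) + ((-10 - 10) - 78)*(-72) = ((-4 + √11169/7) + 29676) + (-20 - 78)*(-72) = ((-4 + (3*√1241)/7) + 29676) - 98*(-72) = ((-4 + 3*√1241/7) + 29676) + 7056 = (29672 + 3*√1241/7) + 7056 = 36728 + 3*√1241/7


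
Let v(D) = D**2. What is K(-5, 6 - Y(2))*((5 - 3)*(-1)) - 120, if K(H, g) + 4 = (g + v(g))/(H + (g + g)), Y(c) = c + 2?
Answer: -100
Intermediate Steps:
Y(c) = 2 + c
K(H, g) = -4 + (g + g**2)/(H + 2*g) (K(H, g) = -4 + (g + g**2)/(H + (g + g)) = -4 + (g + g**2)/(H + 2*g))
K(-5, 6 - Y(2))*((5 - 3)*(-1)) - 120 = (((6 - (2 + 2))**2 - 7*(6 - (2 + 2)) - 4*(-5))/(-5 + 2*(6 - (2 + 2))))*((5 - 3)*(-1)) - 120 = (((6 - 1*4)**2 - 7*(6 - 1*4) + 20)/(-5 + 2*(6 - 1*4)))*(2*(-1)) - 120 = (((6 - 4)**2 - 7*(6 - 4) + 20)/(-5 + 2*(6 - 4)))*(-2) - 120 = ((2**2 - 7*2 + 20)/(-5 + 2*2))*(-2) - 120 = ((4 - 14 + 20)/(-5 + 4))*(-2) - 120 = (10/(-1))*(-2) - 120 = -1*10*(-2) - 120 = -10*(-2) - 120 = 20 - 120 = -100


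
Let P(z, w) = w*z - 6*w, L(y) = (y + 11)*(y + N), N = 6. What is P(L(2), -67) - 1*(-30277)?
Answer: 23711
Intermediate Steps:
L(y) = (6 + y)*(11 + y) (L(y) = (y + 11)*(y + 6) = (11 + y)*(6 + y) = (6 + y)*(11 + y))
P(z, w) = -6*w + w*z
P(L(2), -67) - 1*(-30277) = -67*(-6 + (66 + 2² + 17*2)) - 1*(-30277) = -67*(-6 + (66 + 4 + 34)) + 30277 = -67*(-6 + 104) + 30277 = -67*98 + 30277 = -6566 + 30277 = 23711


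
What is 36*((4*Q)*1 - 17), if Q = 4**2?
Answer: 1692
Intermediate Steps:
Q = 16
36*((4*Q)*1 - 17) = 36*((4*16)*1 - 17) = 36*(64*1 - 17) = 36*(64 - 17) = 36*47 = 1692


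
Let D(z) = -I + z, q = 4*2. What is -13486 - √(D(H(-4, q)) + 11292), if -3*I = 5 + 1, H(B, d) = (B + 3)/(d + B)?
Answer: -13486 - 5*√1807/2 ≈ -13592.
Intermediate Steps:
q = 8
H(B, d) = (3 + B)/(B + d)
I = -2 (I = -(5 + 1)/3 = -⅓*6 = -2)
D(z) = 2 + z (D(z) = -1*(-2) + z = 2 + z)
-13486 - √(D(H(-4, q)) + 11292) = -13486 - √((2 + (3 - 4)/(-4 + 8)) + 11292) = -13486 - √((2 - 1/4) + 11292) = -13486 - √((2 + (¼)*(-1)) + 11292) = -13486 - √((2 - ¼) + 11292) = -13486 - √(7/4 + 11292) = -13486 - √(45175/4) = -13486 - 5*√1807/2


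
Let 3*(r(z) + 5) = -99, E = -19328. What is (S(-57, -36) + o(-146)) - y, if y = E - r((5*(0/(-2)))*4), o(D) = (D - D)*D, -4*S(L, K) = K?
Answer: 19299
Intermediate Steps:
S(L, K) = -K/4
r(z) = -38 (r(z) = -5 + (1/3)*(-99) = -5 - 33 = -38)
o(D) = 0 (o(D) = 0*D = 0)
y = -19290 (y = -19328 - 1*(-38) = -19328 + 38 = -19290)
(S(-57, -36) + o(-146)) - y = (-1/4*(-36) + 0) - 1*(-19290) = (9 + 0) + 19290 = 9 + 19290 = 19299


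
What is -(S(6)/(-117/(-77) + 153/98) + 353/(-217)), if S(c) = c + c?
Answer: -544933/240219 ≈ -2.2685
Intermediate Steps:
S(c) = 2*c
-(S(6)/(-117/(-77) + 153/98) + 353/(-217)) = -((2*6)/(-117/(-77) + 153/98) + 353/(-217)) = -(12/(-117*(-1/77) + 153*(1/98)) + 353*(-1/217)) = -(12/(117/77 + 153/98) - 353/217) = -(12/(3321/1078) - 353/217) = -(12*(1078/3321) - 353/217) = -(4312/1107 - 353/217) = -1*544933/240219 = -544933/240219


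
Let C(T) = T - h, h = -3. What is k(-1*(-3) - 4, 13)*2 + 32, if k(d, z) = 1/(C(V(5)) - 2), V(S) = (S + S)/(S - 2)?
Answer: 422/13 ≈ 32.462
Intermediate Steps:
V(S) = 2*S/(-2 + S) (V(S) = (2*S)/(-2 + S) = 2*S/(-2 + S))
C(T) = 3 + T (C(T) = T - 1*(-3) = T + 3 = 3 + T)
k(d, z) = 3/13 (k(d, z) = 1/((3 + 2*5/(-2 + 5)) - 2) = 1/((3 + 2*5/3) - 2) = 1/((3 + 2*5*(⅓)) - 2) = 1/((3 + 10/3) - 2) = 1/(19/3 - 2) = 1/(13/3) = 3/13)
k(-1*(-3) - 4, 13)*2 + 32 = (3/13)*2 + 32 = 6/13 + 32 = 422/13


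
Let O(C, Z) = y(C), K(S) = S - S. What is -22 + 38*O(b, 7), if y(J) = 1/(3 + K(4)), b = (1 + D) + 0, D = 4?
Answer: -28/3 ≈ -9.3333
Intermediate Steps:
K(S) = 0
b = 5 (b = (1 + 4) + 0 = 5 + 0 = 5)
y(J) = 1/3 (y(J) = 1/(3 + 0) = 1/3)
O(C, Z) = 1/3
-22 + 38*O(b, 7) = -22 + 38*(1/3) = -22 + 38/3 = -28/3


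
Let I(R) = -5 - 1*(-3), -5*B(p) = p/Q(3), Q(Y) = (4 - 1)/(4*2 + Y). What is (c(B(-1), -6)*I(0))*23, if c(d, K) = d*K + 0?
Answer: 1012/5 ≈ 202.40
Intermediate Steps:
Q(Y) = 3/(8 + Y)
B(p) = -11*p/15 (B(p) = -p/(5*(3/(8 + 3))) = -p/(5*(3/11)) = -p/(5*(3*(1/11))) = -p/(5*3/11) = -p*11/(5*3) = -11*p/15)
I(R) = -2 (I(R) = -5 + 3 = -2)
c(d, K) = K*d (c(d, K) = K*d + 0 = K*d)
(c(B(-1), -6)*I(0))*23 = (-(-22)*(-1)/5*(-2))*23 = (-6*11/15*(-2))*23 = -22/5*(-2)*23 = (44/5)*23 = 1012/5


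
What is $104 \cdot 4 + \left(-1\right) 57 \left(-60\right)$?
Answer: $3836$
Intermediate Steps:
$104 \cdot 4 + \left(-1\right) 57 \left(-60\right) = 416 - -3420 = 416 + 3420 = 3836$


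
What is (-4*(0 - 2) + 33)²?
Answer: 1681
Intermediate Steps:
(-4*(0 - 2) + 33)² = (-4*(-2) + 33)² = (8 + 33)² = 41² = 1681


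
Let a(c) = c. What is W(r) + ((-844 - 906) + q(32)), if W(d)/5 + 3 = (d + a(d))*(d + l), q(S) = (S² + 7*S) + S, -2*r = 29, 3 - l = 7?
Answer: 4395/2 ≈ 2197.5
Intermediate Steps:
l = -4 (l = 3 - 1*7 = 3 - 7 = -4)
r = -29/2 (r = -½*29 = -29/2 ≈ -14.500)
q(S) = S² + 8*S
W(d) = -15 + 10*d*(-4 + d) (W(d) = -15 + 5*((d + d)*(d - 4)) = -15 + 5*((2*d)*(-4 + d)) = -15 + 5*(2*d*(-4 + d)) = -15 + 10*d*(-4 + d))
W(r) + ((-844 - 906) + q(32)) = (-15 - 40*(-29/2) + 10*(-29/2)²) + ((-844 - 906) + 32*(8 + 32)) = (-15 + 580 + 10*(841/4)) + (-1750 + 32*40) = (-15 + 580 + 4205/2) + (-1750 + 1280) = 5335/2 - 470 = 4395/2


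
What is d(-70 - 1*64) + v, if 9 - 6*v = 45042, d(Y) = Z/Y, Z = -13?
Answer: -502862/67 ≈ -7505.4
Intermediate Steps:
d(Y) = -13/Y
v = -15011/2 (v = 3/2 - 1/6*45042 = 3/2 - 7507 = -15011/2 ≈ -7505.5)
d(-70 - 1*64) + v = -13/(-70 - 1*64) - 15011/2 = -13/(-70 - 64) - 15011/2 = -13/(-134) - 15011/2 = -13*(-1/134) - 15011/2 = 13/134 - 15011/2 = -502862/67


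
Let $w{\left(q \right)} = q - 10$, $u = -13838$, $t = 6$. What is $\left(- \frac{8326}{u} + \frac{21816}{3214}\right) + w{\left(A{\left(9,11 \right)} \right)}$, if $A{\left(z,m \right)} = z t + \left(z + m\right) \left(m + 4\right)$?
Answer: $\frac{3907040945}{11118833} \approx 351.39$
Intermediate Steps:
$A{\left(z,m \right)} = 6 z + \left(4 + m\right) \left(m + z\right)$ ($A{\left(z,m \right)} = z 6 + \left(z + m\right) \left(m + 4\right) = 6 z + \left(m + z\right) \left(4 + m\right) = 6 z + \left(4 + m\right) \left(m + z\right)$)
$w{\left(q \right)} = -10 + q$ ($w{\left(q \right)} = q - 10 = -10 + q$)
$\left(- \frac{8326}{u} + \frac{21816}{3214}\right) + w{\left(A{\left(9,11 \right)} \right)} = \left(- \frac{8326}{-13838} + \frac{21816}{3214}\right) + \left(-10 + \left(11^{2} + 4 \cdot 11 + 10 \cdot 9 + 11 \cdot 9\right)\right) = \left(\left(-8326\right) \left(- \frac{1}{13838}\right) + 21816 \cdot \frac{1}{3214}\right) + \left(-10 + \left(121 + 44 + 90 + 99\right)\right) = \left(\frac{4163}{6919} + \frac{10908}{1607}\right) + \left(-10 + 354\right) = \frac{82162393}{11118833} + 344 = \frac{3907040945}{11118833}$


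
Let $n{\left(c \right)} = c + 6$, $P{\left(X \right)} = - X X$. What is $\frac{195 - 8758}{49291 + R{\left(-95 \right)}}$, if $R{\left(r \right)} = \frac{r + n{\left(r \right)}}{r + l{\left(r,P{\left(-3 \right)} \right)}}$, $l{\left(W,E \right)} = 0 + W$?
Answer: $- \frac{813485}{4682737} \approx -0.17372$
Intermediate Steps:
$P{\left(X \right)} = - X^{2}$
$l{\left(W,E \right)} = W$
$n{\left(c \right)} = 6 + c$
$R{\left(r \right)} = \frac{6 + 2 r}{2 r}$ ($R{\left(r \right)} = \frac{r + \left(6 + r\right)}{r + r} = \frac{6 + 2 r}{2 r}$)
$\frac{195 - 8758}{49291 + R{\left(-95 \right)}} = \frac{195 - 8758}{49291 + \frac{3 - 95}{-95}} = - \frac{8563}{49291 - - \frac{92}{95}} = - \frac{8563}{49291 + \frac{92}{95}} = - \frac{8563}{\frac{4682737}{95}} = \left(-8563\right) \frac{95}{4682737} = - \frac{813485}{4682737}$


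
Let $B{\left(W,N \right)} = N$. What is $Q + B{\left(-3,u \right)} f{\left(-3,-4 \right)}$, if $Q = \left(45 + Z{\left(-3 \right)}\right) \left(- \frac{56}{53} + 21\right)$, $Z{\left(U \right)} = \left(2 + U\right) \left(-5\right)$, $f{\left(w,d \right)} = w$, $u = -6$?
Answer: $\frac{53804}{53} \approx 1015.2$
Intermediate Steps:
$Z{\left(U \right)} = -10 - 5 U$
$Q = \frac{52850}{53}$ ($Q = \left(45 - -5\right) \left(- \frac{56}{53} + 21\right) = \left(45 + \left(-10 + 15\right)\right) \left(\left(-56\right) \frac{1}{53} + 21\right) = \left(45 + 5\right) \left(- \frac{56}{53} + 21\right) = 50 \cdot \frac{1057}{53} = \frac{52850}{53} \approx 997.17$)
$Q + B{\left(-3,u \right)} f{\left(-3,-4 \right)} = \frac{52850}{53} - -18 = \frac{52850}{53} + 18 = \frac{53804}{53}$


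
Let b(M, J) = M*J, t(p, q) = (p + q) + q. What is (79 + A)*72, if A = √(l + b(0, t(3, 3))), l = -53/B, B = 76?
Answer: 5688 + 36*I*√1007/19 ≈ 5688.0 + 60.126*I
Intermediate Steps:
t(p, q) = p + 2*q
b(M, J) = J*M
l = -53/76 ≈ -0.69737
A = I*√1007/38 (A = √(-53/76 + (3 + 2*3)*0) = √(-53/76 + (3 + 6)*0) = √(-53/76 + 9*0) = √(-53/76 + 0) = √(-53/76) = I*√1007/38 ≈ 0.83509*I)
(79 + A)*72 = (79 + I*√1007/38)*72 = 5688 + 36*I*√1007/19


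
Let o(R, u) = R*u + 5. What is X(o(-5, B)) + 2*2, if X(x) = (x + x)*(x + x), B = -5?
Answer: 3604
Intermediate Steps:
o(R, u) = 5 + R*u
X(x) = 4*x² (X(x) = (2*x)*(2*x) = 4*x²)
X(o(-5, B)) + 2*2 = 4*(5 - 5*(-5))² + 2*2 = 4*(5 + 25)² + 4 = 4*30² + 4 = 4*900 + 4 = 3600 + 4 = 3604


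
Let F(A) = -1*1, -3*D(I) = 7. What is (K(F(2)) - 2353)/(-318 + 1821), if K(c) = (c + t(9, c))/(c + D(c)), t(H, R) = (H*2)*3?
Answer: -23689/15030 ≈ -1.5761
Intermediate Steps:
D(I) = -7/3 (D(I) = -⅓*7 = -7/3)
t(H, R) = 6*H (t(H, R) = (2*H)*3 = 6*H)
F(A) = -1
K(c) = (54 + c)/(-7/3 + c) (K(c) = (c + 6*9)/(c - 7/3) = (c + 54)/(-7/3 + c) = (54 + c)/(-7/3 + c))
(K(F(2)) - 2353)/(-318 + 1821) = (3*(54 - 1)/(-7 + 3*(-1)) - 2353)/(-318 + 1821) = (3*53/(-7 - 3) - 2353)/1503 = (3*53/(-10) - 2353)*(1/1503) = (3*(-⅒)*53 - 2353)*(1/1503) = (-159/10 - 2353)*(1/1503) = -23689/10*1/1503 = -23689/15030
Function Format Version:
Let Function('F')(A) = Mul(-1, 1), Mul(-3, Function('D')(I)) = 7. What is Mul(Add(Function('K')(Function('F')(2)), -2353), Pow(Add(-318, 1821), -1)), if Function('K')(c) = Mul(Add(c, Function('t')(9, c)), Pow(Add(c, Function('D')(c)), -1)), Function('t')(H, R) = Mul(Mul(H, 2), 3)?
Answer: Rational(-23689, 15030) ≈ -1.5761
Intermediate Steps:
Function('D')(I) = Rational(-7, 3) (Function('D')(I) = Mul(Rational(-1, 3), 7) = Rational(-7, 3))
Function('t')(H, R) = Mul(6, H) (Function('t')(H, R) = Mul(Mul(2, H), 3) = Mul(6, H))
Function('F')(A) = -1
Function('K')(c) = Mul(Pow(Add(Rational(-7, 3), c), -1), Add(54, c)) (Function('K')(c) = Mul(Add(c, Mul(6, 9)), Pow(Add(c, Rational(-7, 3)), -1)) = Mul(Add(c, 54), Pow(Add(Rational(-7, 3), c), -1)) = Mul(Add(54, c), Pow(Add(Rational(-7, 3), c), -1)) = Mul(Pow(Add(Rational(-7, 3), c), -1), Add(54, c)))
Mul(Add(Function('K')(Function('F')(2)), -2353), Pow(Add(-318, 1821), -1)) = Mul(Add(Mul(3, Pow(Add(-7, Mul(3, -1)), -1), Add(54, -1)), -2353), Pow(Add(-318, 1821), -1)) = Mul(Add(Mul(3, Pow(Add(-7, -3), -1), 53), -2353), Pow(1503, -1)) = Mul(Add(Mul(3, Pow(-10, -1), 53), -2353), Rational(1, 1503)) = Mul(Add(Mul(3, Rational(-1, 10), 53), -2353), Rational(1, 1503)) = Mul(Add(Rational(-159, 10), -2353), Rational(1, 1503)) = Mul(Rational(-23689, 10), Rational(1, 1503)) = Rational(-23689, 15030)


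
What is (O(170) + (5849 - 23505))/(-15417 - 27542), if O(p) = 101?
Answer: 17555/42959 ≈ 0.40865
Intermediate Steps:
(O(170) + (5849 - 23505))/(-15417 - 27542) = (101 + (5849 - 23505))/(-15417 - 27542) = (101 - 17656)/(-42959) = -17555*(-1/42959) = 17555/42959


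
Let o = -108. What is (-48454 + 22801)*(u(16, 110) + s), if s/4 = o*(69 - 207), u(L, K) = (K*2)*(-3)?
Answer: -1512398268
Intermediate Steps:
u(L, K) = -6*K (u(L, K) = (2*K)*(-3) = -6*K)
s = 59616 (s = 4*(-108*(69 - 207)) = 4*(-108*(-138)) = 4*14904 = 59616)
(-48454 + 22801)*(u(16, 110) + s) = (-48454 + 22801)*(-6*110 + 59616) = -25653*(-660 + 59616) = -25653*58956 = -1512398268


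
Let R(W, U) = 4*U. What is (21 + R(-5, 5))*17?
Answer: 697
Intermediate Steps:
(21 + R(-5, 5))*17 = (21 + 4*5)*17 = (21 + 20)*17 = 41*17 = 697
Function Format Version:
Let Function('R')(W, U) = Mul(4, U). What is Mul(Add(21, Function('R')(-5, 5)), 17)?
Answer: 697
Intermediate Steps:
Mul(Add(21, Function('R')(-5, 5)), 17) = Mul(Add(21, Mul(4, 5)), 17) = Mul(Add(21, 20), 17) = Mul(41, 17) = 697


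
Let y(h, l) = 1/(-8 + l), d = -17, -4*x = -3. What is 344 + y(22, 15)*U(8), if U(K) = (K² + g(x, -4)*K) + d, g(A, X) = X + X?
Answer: 2391/7 ≈ 341.57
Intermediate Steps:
x = ¾ (x = -¼*(-3) = ¾ ≈ 0.75000)
g(A, X) = 2*X
U(K) = -17 + K² - 8*K (U(K) = (K² + (2*(-4))*K) - 17 = (K² - 8*K) - 17 = -17 + K² - 8*K)
344 + y(22, 15)*U(8) = 344 + (-17 + 8² - 8*8)/(-8 + 15) = 344 + (-17 + 64 - 64)/7 = 344 + (⅐)*(-17) = 344 - 17/7 = 2391/7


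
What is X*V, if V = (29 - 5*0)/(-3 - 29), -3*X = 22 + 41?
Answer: 609/32 ≈ 19.031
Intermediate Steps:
X = -21 (X = -(22 + 41)/3 = -⅓*63 = -21)
V = -29/32 (V = (29 + 0)/(-32) = 29*(-1/32) = -29/32 ≈ -0.90625)
X*V = -21*(-29/32) = 609/32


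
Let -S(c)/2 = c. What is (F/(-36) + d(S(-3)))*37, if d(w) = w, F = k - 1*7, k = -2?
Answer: 925/4 ≈ 231.25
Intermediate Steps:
F = -9 (F = -2 - 1*7 = -2 - 7 = -9)
S(c) = -2*c
(F/(-36) + d(S(-3)))*37 = (-9/(-36) - 2*(-3))*37 = (-9*(-1/36) + 6)*37 = (1/4 + 6)*37 = (25/4)*37 = 925/4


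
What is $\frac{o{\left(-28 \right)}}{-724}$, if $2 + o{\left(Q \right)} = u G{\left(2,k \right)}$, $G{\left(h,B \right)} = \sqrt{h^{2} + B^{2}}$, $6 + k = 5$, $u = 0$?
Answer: $\frac{1}{362} \approx 0.0027624$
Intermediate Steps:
$k = -1$ ($k = -6 + 5 = -1$)
$G{\left(h,B \right)} = \sqrt{B^{2} + h^{2}}$
$o{\left(Q \right)} = -2$ ($o{\left(Q \right)} = -2 + 0 \sqrt{\left(-1\right)^{2} + 2^{2}} = -2 + 0 \sqrt{1 + 4} = -2 + 0 \sqrt{5} = -2 + 0 = -2$)
$\frac{o{\left(-28 \right)}}{-724} = - \frac{2}{-724} = \left(-2\right) \left(- \frac{1}{724}\right) = \frac{1}{362}$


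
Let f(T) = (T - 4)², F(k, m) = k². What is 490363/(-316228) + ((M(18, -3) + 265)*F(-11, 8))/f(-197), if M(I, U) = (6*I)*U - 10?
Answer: -7483781045/4258642476 ≈ -1.7573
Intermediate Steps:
M(I, U) = -10 + 6*I*U (M(I, U) = 6*I*U - 10 = -10 + 6*I*U)
f(T) = (-4 + T)²
490363/(-316228) + ((M(18, -3) + 265)*F(-11, 8))/f(-197) = 490363/(-316228) + (((-10 + 6*18*(-3)) + 265)*(-11)²)/((-4 - 197)²) = 490363*(-1/316228) + (((-10 - 324) + 265)*121)/((-201)²) = -490363/316228 + ((-334 + 265)*121)/40401 = -490363/316228 - 69*121*(1/40401) = -490363/316228 - 8349*1/40401 = -490363/316228 - 2783/13467 = -7483781045/4258642476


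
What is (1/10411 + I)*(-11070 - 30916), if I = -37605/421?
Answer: 16437738754724/4383031 ≈ 3.7503e+6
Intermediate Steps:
I = -37605/421 (I = -37605*1/421 = -37605/421 ≈ -89.323)
(1/10411 + I)*(-11070 - 30916) = (1/10411 - 37605/421)*(-11070 - 30916) = (1/10411 - 37605/421)*(-41986) = -391505234/4383031*(-41986) = 16437738754724/4383031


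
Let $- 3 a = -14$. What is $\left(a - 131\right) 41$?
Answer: $- \frac{15539}{3} \approx -5179.7$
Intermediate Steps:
$a = \frac{14}{3}$ ($a = \left(- \frac{1}{3}\right) \left(-14\right) = \frac{14}{3} \approx 4.6667$)
$\left(a - 131\right) 41 = \left(\frac{14}{3} - 131\right) 41 = \left(- \frac{379}{3}\right) 41 = - \frac{15539}{3}$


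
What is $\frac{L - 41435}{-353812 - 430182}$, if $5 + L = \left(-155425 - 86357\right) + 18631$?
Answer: $\frac{264591}{783994} \approx 0.33749$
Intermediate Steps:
$L = -223156$ ($L = -5 + \left(\left(-155425 - 86357\right) + 18631\right) = -5 + \left(-241782 + 18631\right) = -5 - 223151 = -223156$)
$\frac{L - 41435}{-353812 - 430182} = \frac{-223156 - 41435}{-353812 - 430182} = - \frac{264591}{-783994} = \left(-264591\right) \left(- \frac{1}{783994}\right) = \frac{264591}{783994}$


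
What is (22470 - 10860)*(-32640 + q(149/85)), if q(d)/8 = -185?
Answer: -396133200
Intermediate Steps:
q(d) = -1480 (q(d) = 8*(-185) = -1480)
(22470 - 10860)*(-32640 + q(149/85)) = (22470 - 10860)*(-32640 - 1480) = 11610*(-34120) = -396133200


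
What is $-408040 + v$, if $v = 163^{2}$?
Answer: $-381471$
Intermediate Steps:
$v = 26569$
$-408040 + v = -408040 + 26569 = -381471$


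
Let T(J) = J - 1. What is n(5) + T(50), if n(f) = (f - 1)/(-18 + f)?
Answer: 633/13 ≈ 48.692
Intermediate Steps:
T(J) = -1 + J
n(f) = (-1 + f)/(-18 + f)
n(5) + T(50) = (-1 + 5)/(-18 + 5) + (-1 + 50) = 4/(-13) + 49 = -1/13*4 + 49 = -4/13 + 49 = 633/13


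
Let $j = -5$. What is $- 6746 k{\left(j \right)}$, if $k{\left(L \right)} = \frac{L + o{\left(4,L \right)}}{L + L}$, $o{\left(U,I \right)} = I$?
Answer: $-6746$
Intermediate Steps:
$k{\left(L \right)} = 1$ ($k{\left(L \right)} = \frac{L + L}{L + L} = \frac{2 L}{2 L} = 2 L \frac{1}{2 L} = 1$)
$- 6746 k{\left(j \right)} = \left(-6746\right) 1 = -6746$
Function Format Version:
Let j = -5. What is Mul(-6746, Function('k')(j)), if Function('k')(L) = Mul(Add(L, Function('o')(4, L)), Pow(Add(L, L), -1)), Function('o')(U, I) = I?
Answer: -6746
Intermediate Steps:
Function('k')(L) = 1 (Function('k')(L) = Mul(Add(L, L), Pow(Add(L, L), -1)) = Mul(Mul(2, L), Pow(Mul(2, L), -1)) = Mul(Mul(2, L), Mul(Rational(1, 2), Pow(L, -1))) = 1)
Mul(-6746, Function('k')(j)) = Mul(-6746, 1) = -6746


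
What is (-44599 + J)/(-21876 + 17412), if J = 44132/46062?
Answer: 1027137503/102810384 ≈ 9.9906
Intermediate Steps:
J = 22066/23031 (J = 44132*(1/46062) = 22066/23031 ≈ 0.95810)
(-44599 + J)/(-21876 + 17412) = (-44599 + 22066/23031)/(-21876 + 17412) = -1027137503/23031/(-4464) = -1027137503/23031*(-1/4464) = 1027137503/102810384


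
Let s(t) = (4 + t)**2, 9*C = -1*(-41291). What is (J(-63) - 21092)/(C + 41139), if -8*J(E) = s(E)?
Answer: -1549953/3292336 ≈ -0.47078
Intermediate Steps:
C = 41291/9 (C = (-1*(-41291))/9 = (1/9)*41291 = 41291/9 ≈ 4587.9)
J(E) = -(4 + E)**2/8
(J(-63) - 21092)/(C + 41139) = (-(4 - 63)**2/8 - 21092)/(41291/9 + 41139) = (-1/8*(-59)**2 - 21092)/(411542/9) = (-1/8*3481 - 21092)*(9/411542) = (-3481/8 - 21092)*(9/411542) = -172217/8*9/411542 = -1549953/3292336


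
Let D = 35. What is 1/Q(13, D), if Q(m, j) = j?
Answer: 1/35 ≈ 0.028571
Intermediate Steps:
1/Q(13, D) = 1/35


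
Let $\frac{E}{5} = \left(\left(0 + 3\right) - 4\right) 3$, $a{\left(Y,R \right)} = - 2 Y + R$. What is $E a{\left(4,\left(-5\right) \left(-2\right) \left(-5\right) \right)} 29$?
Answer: $25230$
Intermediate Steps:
$a{\left(Y,R \right)} = R - 2 Y$
$E = -15$ ($E = 5 \left(\left(0 + 3\right) - 4\right) 3 = 5 \left(3 - 4\right) 3 = 5 \left(\left(-1\right) 3\right) = 5 \left(-3\right) = -15$)
$E a{\left(4,\left(-5\right) \left(-2\right) \left(-5\right) \right)} 29 = - 15 \left(\left(-5\right) \left(-2\right) \left(-5\right) - 8\right) 29 = - 15 \left(10 \left(-5\right) - 8\right) 29 = - 15 \left(-50 - 8\right) 29 = \left(-15\right) \left(-58\right) 29 = 870 \cdot 29 = 25230$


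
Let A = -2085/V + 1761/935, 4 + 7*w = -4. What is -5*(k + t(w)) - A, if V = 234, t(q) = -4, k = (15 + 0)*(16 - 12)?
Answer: -19907933/72930 ≈ -272.97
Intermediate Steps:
w = -8/7 (w = -4/7 + (⅐)*(-4) = -4/7 - 4/7 = -8/7 ≈ -1.1429)
k = 60 (k = 15*4 = 60)
A = -512467/72930 (A = -2085/234 + 1761/935 = -2085*1/234 + 1761*(1/935) = -695/78 + 1761/935 = -512467/72930 ≈ -7.0268)
-5*(k + t(w)) - A = -5*(60 - 4) - 1*(-512467/72930) = -5*56 + 512467/72930 = -280 + 512467/72930 = -19907933/72930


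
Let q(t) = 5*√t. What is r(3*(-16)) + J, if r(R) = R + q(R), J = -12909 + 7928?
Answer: -5029 + 20*I*√3 ≈ -5029.0 + 34.641*I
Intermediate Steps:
J = -4981
r(R) = R + 5*√R
r(3*(-16)) + J = (3*(-16) + 5*√(3*(-16))) - 4981 = (-48 + 5*√(-48)) - 4981 = (-48 + 5*(4*I*√3)) - 4981 = (-48 + 20*I*√3) - 4981 = -5029 + 20*I*√3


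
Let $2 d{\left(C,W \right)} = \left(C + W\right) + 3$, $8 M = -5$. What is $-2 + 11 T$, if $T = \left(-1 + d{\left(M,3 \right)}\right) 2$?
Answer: $\frac{281}{8} \approx 35.125$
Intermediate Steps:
$M = - \frac{5}{8}$ ($M = \frac{1}{8} \left(-5\right) = - \frac{5}{8} \approx -0.625$)
$d{\left(C,W \right)} = \frac{3}{2} + \frac{C}{2} + \frac{W}{2}$ ($d{\left(C,W \right)} = \frac{\left(C + W\right) + 3}{2} = \frac{3 + C + W}{2} = \frac{3}{2} + \frac{C}{2} + \frac{W}{2}$)
$T = \frac{27}{8}$ ($T = \left(-1 + \left(\frac{3}{2} + \frac{1}{2} \left(- \frac{5}{8}\right) + \frac{1}{2} \cdot 3\right)\right) 2 = \left(-1 + \left(\frac{3}{2} - \frac{5}{16} + \frac{3}{2}\right)\right) 2 = \left(-1 + \frac{43}{16}\right) 2 = \frac{27}{16} \cdot 2 = \frac{27}{8} \approx 3.375$)
$-2 + 11 T = -2 + 11 \cdot \frac{27}{8} = -2 + \frac{297}{8} = \frac{281}{8}$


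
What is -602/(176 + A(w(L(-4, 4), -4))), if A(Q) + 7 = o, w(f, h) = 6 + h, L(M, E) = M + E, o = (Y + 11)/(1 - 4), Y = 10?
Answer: -301/81 ≈ -3.7160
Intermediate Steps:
o = -7 (o = (10 + 11)/(1 - 4) = 21/(-3) = 21*(-⅓) = -7)
L(M, E) = E + M
A(Q) = -14 (A(Q) = -7 - 7 = -14)
-602/(176 + A(w(L(-4, 4), -4))) = -602/(176 - 14) = -602/162 = -602*1/162 = -301/81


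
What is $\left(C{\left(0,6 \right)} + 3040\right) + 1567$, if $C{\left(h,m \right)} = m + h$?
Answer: $4613$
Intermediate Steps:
$C{\left(h,m \right)} = h + m$
$\left(C{\left(0,6 \right)} + 3040\right) + 1567 = \left(\left(0 + 6\right) + 3040\right) + 1567 = \left(6 + 3040\right) + 1567 = 3046 + 1567 = 4613$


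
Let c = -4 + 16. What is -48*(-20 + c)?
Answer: 384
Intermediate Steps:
c = 12
-48*(-20 + c) = -48*(-20 + 12) = -48*(-8) = 384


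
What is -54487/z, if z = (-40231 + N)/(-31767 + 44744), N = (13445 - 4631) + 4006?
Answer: 707077799/27411 ≈ 25795.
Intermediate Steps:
N = 12820 (N = 8814 + 4006 = 12820)
z = -27411/12977 (z = (-40231 + 12820)/(-31767 + 44744) = -27411/12977 ≈ -2.1123)
-54487/z = -54487/(-27411/12977) = -54487*(-12977/27411) = 707077799/27411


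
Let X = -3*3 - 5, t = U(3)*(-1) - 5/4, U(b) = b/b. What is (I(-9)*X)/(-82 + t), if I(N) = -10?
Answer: -560/337 ≈ -1.6617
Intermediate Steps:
U(b) = 1
t = -9/4 (t = 1*(-1) - 5/4 = -1 - 5*¼ = -1 - 5/4 = -9/4 ≈ -2.2500)
X = -14 (X = -9 - 5 = -14)
(I(-9)*X)/(-82 + t) = (-10*(-14))/(-82 - 9/4) = 140/(-337/4) = 140*(-4/337) = -560/337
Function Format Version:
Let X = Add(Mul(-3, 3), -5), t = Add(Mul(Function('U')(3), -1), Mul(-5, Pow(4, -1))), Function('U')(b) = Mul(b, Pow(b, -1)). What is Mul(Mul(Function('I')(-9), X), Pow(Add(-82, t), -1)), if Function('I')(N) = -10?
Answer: Rational(-560, 337) ≈ -1.6617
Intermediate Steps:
Function('U')(b) = 1
t = Rational(-9, 4) (t = Add(Mul(1, -1), Mul(-5, Pow(4, -1))) = Add(-1, Mul(-5, Rational(1, 4))) = Add(-1, Rational(-5, 4)) = Rational(-9, 4) ≈ -2.2500)
X = -14 (X = Add(-9, -5) = -14)
Mul(Mul(Function('I')(-9), X), Pow(Add(-82, t), -1)) = Mul(Mul(-10, -14), Pow(Add(-82, Rational(-9, 4)), -1)) = Mul(140, Pow(Rational(-337, 4), -1)) = Mul(140, Rational(-4, 337)) = Rational(-560, 337)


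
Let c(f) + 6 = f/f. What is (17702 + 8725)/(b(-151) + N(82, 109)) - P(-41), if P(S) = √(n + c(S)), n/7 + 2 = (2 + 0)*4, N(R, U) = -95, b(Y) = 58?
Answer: -26427/37 - √37 ≈ -720.33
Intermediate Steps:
n = 42 (n = -14 + 7*((2 + 0)*4) = -14 + 7*(2*4) = -14 + 7*8 = -14 + 56 = 42)
c(f) = -5 (c(f) = -6 + f/f = -6 + 1 = -5)
P(S) = √37 (P(S) = √(42 - 5) = √37)
(17702 + 8725)/(b(-151) + N(82, 109)) - P(-41) = (17702 + 8725)/(58 - 95) - √37 = 26427/(-37) - √37 = 26427*(-1/37) - √37 = -26427/37 - √37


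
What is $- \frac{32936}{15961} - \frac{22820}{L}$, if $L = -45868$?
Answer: $- \frac{286619607}{183024787} \approx -1.566$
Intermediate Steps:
$- \frac{32936}{15961} - \frac{22820}{L} = - \frac{32936}{15961} - \frac{22820}{-45868} = \left(-32936\right) \frac{1}{15961} - - \frac{5705}{11467} = - \frac{32936}{15961} + \frac{5705}{11467} = - \frac{286619607}{183024787}$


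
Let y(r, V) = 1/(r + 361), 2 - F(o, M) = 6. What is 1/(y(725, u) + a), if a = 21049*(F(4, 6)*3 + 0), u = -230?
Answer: -1086/274310567 ≈ -3.9590e-6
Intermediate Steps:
F(o, M) = -4 (F(o, M) = 2 - 1*6 = 2 - 6 = -4)
a = -252588 (a = 21049*(-4*3 + 0) = 21049*(-12 + 0) = 21049*(-12) = -252588)
y(r, V) = 1/(361 + r)
1/(y(725, u) + a) = 1/(1/(361 + 725) - 252588) = 1/(1/1086 - 252588) = 1/(-274310567/1086) = -1086/274310567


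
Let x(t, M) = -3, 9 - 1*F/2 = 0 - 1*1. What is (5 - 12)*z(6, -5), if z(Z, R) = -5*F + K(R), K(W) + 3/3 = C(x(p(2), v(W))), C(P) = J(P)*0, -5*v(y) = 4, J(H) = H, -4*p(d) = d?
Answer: 707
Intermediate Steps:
p(d) = -d/4
v(y) = -4/5 (v(y) = -1/5*4 = -4/5)
F = 20 (F = 18 - 2*(0 - 1*1) = 18 - 2*(0 - 1) = 18 - 2*(-1) = 18 + 2 = 20)
C(P) = 0 (C(P) = P*0 = 0)
K(W) = -1 (K(W) = -1 + 0 = -1)
z(Z, R) = -101 (z(Z, R) = -5*20 - 1 = -100 - 1 = -101)
(5 - 12)*z(6, -5) = (5 - 12)*(-101) = -7*(-101) = 707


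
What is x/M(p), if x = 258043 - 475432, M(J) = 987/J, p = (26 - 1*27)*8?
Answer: 579704/329 ≈ 1762.0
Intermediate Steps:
p = -8 (p = (26 - 27)*8 = -1*8 = -8)
x = -217389
x/M(p) = -217389/(987/(-8)) = -217389/(987*(-⅛)) = -217389/(-987/8) = -217389*(-8/987) = 579704/329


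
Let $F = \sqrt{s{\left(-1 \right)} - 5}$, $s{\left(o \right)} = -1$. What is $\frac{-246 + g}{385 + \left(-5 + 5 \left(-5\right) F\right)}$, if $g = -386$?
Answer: $- \frac{24016}{14815} - \frac{316 i \sqrt{6}}{2963} \approx -1.6211 - 0.26123 i$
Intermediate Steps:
$F = i \sqrt{6}$ ($F = \sqrt{-1 - 5} = \sqrt{-6} = i \sqrt{6} \approx 2.4495 i$)
$\frac{-246 + g}{385 + \left(-5 + 5 \left(-5\right) F\right)} = \frac{-246 - 386}{385 - \left(5 - 5 \left(-5\right) i \sqrt{6}\right)} = - \frac{632}{385 - \left(5 + 25 i \sqrt{6}\right)} = - \frac{632}{380 - 25 i \sqrt{6}}$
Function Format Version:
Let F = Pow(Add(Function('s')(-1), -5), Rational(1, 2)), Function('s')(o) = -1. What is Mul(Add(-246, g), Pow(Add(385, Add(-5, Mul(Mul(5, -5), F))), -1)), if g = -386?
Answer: Add(Rational(-24016, 14815), Mul(Rational(-316, 2963), I, Pow(6, Rational(1, 2)))) ≈ Add(-1.6211, Mul(-0.26123, I))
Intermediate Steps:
F = Mul(I, Pow(6, Rational(1, 2))) (F = Pow(Add(-1, -5), Rational(1, 2)) = Pow(-6, Rational(1, 2)) = Mul(I, Pow(6, Rational(1, 2))) ≈ Mul(2.4495, I))
Mul(Add(-246, g), Pow(Add(385, Add(-5, Mul(Mul(5, -5), F))), -1)) = Mul(Add(-246, -386), Pow(Add(385, Add(-5, Mul(Mul(5, -5), Mul(I, Pow(6, Rational(1, 2)))))), -1)) = Mul(-632, Pow(Add(385, Add(-5, Mul(-25, Mul(I, Pow(6, Rational(1, 2)))))), -1)) = Mul(-632, Pow(Add(385, Add(-5, Mul(-25, I, Pow(6, Rational(1, 2))))), -1)) = Mul(-632, Pow(Add(380, Mul(-25, I, Pow(6, Rational(1, 2)))), -1))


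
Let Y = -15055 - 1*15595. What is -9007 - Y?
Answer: 21643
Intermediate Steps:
Y = -30650 (Y = -15055 - 15595 = -30650)
-9007 - Y = -9007 - 1*(-30650) = -9007 + 30650 = 21643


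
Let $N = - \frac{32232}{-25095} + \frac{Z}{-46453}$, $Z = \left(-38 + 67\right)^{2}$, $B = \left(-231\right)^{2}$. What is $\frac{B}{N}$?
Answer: $\frac{6911660809515}{164018689} \approx 42140.0$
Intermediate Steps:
$B = 53361$
$Z = 841$ ($Z = 29^{2} = 841$)
$N = \frac{492056067}{388579345}$ ($N = - \frac{32232}{-25095} + \frac{841}{-46453} = \left(-32232\right) \left(- \frac{1}{25095}\right) + 841 \left(- \frac{1}{46453}\right) = \frac{10744}{8365} - \frac{841}{46453} = \frac{492056067}{388579345} \approx 1.2663$)
$\frac{B}{N} = \frac{53361}{\frac{492056067}{388579345}} = 53361 \cdot \frac{388579345}{492056067} = \frac{6911660809515}{164018689}$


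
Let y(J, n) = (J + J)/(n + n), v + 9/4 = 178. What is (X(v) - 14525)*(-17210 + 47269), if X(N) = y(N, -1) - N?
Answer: -894345427/2 ≈ -4.4717e+8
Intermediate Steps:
v = 703/4 (v = -9/4 + 178 = 703/4 ≈ 175.75)
y(J, n) = J/n (y(J, n) = (2*J)/((2*n)) = (2*J)*(1/(2*n)) = J/n)
X(N) = -2*N (X(N) = N/(-1) - N = N*(-1) - N = -N - N = -2*N)
(X(v) - 14525)*(-17210 + 47269) = (-2*703/4 - 14525)*(-17210 + 47269) = (-703/2 - 14525)*30059 = -29753/2*30059 = -894345427/2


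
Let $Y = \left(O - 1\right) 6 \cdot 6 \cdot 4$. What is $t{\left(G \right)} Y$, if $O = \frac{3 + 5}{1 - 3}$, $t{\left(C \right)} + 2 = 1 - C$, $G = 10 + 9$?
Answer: $14400$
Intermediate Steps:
$G = 19$
$t{\left(C \right)} = -1 - C$ ($t{\left(C \right)} = -2 - \left(-1 + C\right) = -1 - C$)
$O = -4$ ($O = \frac{8}{-2} = 8 \left(- \frac{1}{2}\right) = -4$)
$Y = -720$ ($Y = \left(-4 - 1\right) 6 \cdot 6 \cdot 4 = - 5 \cdot 36 \cdot 4 = \left(-5\right) 144 = -720$)
$t{\left(G \right)} Y = \left(-1 - 19\right) \left(-720\right) = \left(-20\right) \left(-720\right) = 14400$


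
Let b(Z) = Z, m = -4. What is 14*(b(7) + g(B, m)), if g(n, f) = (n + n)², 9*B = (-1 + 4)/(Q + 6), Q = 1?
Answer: 6182/63 ≈ 98.127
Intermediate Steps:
B = 1/21 (B = ((-1 + 4)/(1 + 6))/9 = (3/7)/9 = (3*(⅐))/9 = (⅑)*(3/7) = 1/21 ≈ 0.047619)
g(n, f) = 4*n² (g(n, f) = (2*n)² = 4*n²)
14*(b(7) + g(B, m)) = 14*(7 + 4*(1/21)²) = 14*(7 + 4*(1/441)) = 14*(7 + 4/441) = 14*(3091/441) = 6182/63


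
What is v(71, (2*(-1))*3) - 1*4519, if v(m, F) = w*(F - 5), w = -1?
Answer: -4508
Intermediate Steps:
v(m, F) = 5 - F (v(m, F) = -(F - 5) = -(-5 + F) = 5 - F)
v(71, (2*(-1))*3) - 1*4519 = (5 - 2*(-1)*3) - 1*4519 = (5 - (-2)*3) - 4519 = (5 - 1*(-6)) - 4519 = (5 + 6) - 4519 = 11 - 4519 = -4508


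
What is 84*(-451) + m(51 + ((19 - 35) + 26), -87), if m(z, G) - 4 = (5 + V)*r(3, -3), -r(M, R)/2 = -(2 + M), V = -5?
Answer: -37880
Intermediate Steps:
r(M, R) = 4 + 2*M (r(M, R) = -(-2)*(2 + M) = -2*(-2 - M) = 4 + 2*M)
m(z, G) = 4 (m(z, G) = 4 + (5 - 5)*(4 + 2*3) = 4 + 0*(4 + 6) = 4 + 0*10 = 4 + 0 = 4)
84*(-451) + m(51 + ((19 - 35) + 26), -87) = 84*(-451) + 4 = -37884 + 4 = -37880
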